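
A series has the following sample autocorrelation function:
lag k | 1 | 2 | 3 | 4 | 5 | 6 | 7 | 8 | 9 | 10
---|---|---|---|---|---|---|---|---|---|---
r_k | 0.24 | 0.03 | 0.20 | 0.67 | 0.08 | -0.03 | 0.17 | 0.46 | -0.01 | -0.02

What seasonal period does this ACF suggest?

The largest autocorrelation is r_4 = 0.67, with a weaker echo at lag 8 (0.46); the remaining lags stay at or below 0.24. The elevated value at lag 1 (0.24), dropping to 0.03 at lag 2, reflects decaying short-term dependence rather than seasonality.
The dominant spike at lag 4 indicates a seasonal period of 4.

4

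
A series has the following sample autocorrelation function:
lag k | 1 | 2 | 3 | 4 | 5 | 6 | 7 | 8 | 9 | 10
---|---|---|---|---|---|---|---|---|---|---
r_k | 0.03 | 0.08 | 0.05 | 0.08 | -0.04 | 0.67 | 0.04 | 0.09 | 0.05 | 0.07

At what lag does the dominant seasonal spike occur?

The largest autocorrelation is r_6 = 0.67; the remaining lags stay at or below 0.09.
The dominant spike at lag 6 indicates a seasonal period of 6.

6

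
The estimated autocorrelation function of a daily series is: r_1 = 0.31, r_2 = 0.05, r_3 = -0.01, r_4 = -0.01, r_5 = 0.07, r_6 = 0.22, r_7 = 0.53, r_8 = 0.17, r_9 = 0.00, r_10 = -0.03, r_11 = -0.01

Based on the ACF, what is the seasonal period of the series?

The largest autocorrelation is r_7 = 0.53; the remaining lags stay at or below 0.31. The elevated value at lag 1 (0.31), dropping to 0.05 at lag 2, reflects decaying short-term dependence rather than seasonality.
The dominant spike at lag 7 indicates a seasonal period of 7.

7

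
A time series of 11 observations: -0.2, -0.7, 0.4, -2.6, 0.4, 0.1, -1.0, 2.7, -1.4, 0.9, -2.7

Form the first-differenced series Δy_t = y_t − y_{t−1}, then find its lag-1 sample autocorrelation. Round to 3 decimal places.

-0.726

First differences Δy: -0.5, 1.1, -3.0, 3.0, -0.3, -1.1, 3.7, -4.1, 2.3, -3.6
Mean of differences = -0.2500
Numerator Σ(Δy_t−Δȳ)(Δy_{t+1}−Δȳ) = -50.0325
Denominator Σ(Δy_t−Δȳ)² = 68.8850
r_1(Δy) = -50.0325 / 68.8850 = -0.726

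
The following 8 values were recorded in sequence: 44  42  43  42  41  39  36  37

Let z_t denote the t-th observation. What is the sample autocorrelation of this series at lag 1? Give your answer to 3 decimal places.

Mean z̄ = (44 + 42 + 43 + 42 + 41 + 39 + 36 + 37)/8 = 40.5000
Deviations from mean: 3.5000, 1.5000, 2.5000, 1.5000, 0.5000, -1.5000, -4.5000, -3.5000
Σ(z_t−z̄)(z_{t+1}−z̄) = (5.2500) + (3.7500) + (3.7500) + (0.7500) + (-0.7500) + (6.7500) + (15.7500) = 35.2500
Denominator Σ(z_t−z̄)² = 58.0000
r_1 = 35.2500 / 58.0000 = 0.608

0.608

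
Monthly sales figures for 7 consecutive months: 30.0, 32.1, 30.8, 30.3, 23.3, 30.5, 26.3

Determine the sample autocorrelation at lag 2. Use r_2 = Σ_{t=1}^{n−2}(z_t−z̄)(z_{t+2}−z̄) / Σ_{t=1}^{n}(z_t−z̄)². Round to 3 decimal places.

Mean z̄ = (30.0 + 32.1 + 30.8 + 30.3 + 23.3 + 30.5 + 26.3)/7 = 29.0429
Deviations from mean: 0.9571, 3.0571, 1.7571, 1.2571, -5.7429, 1.4571, -2.7429
Σ(z_t−z̄)(z_{t+2}−z̄) = (1.6818) + (3.8433) + (-10.0910) + (1.8318) + (15.7518) = 13.0178
Denominator Σ(z_t−z̄)² = 57.5571
r_2 = 13.0178 / 57.5571 = 0.226

0.226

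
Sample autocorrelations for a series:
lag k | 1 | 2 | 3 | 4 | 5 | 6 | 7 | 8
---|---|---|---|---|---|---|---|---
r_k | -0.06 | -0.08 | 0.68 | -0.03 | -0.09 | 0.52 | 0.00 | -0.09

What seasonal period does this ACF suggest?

3

The largest autocorrelation is r_3 = 0.68, with a weaker echo at lag 6 (0.52); the remaining lags stay at or below 0.00.
The dominant spike at lag 3 indicates a seasonal period of 3.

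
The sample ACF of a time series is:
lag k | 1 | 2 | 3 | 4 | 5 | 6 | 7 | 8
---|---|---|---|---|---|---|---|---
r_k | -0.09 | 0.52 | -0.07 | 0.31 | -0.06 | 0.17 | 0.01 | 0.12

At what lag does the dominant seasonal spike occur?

2

The largest autocorrelation is r_2 = 0.52, with weaker echoes at lags 4 (0.31) and 6 (0.17); the remaining lags stay at or below 0.12.
The dominant spike at lag 2 indicates a seasonal period of 2.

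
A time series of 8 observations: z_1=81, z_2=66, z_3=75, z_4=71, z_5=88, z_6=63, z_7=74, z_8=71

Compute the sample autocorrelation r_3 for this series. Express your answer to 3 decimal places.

-0.407

Mean z̄ = (81 + 66 + 75 + 71 + 88 + 63 + 74 + 71)/8 = 73.6250
Deviations from mean: 7.3750, -7.6250, 1.3750, -2.6250, 14.3750, -10.6250, 0.3750, -2.6250
Σ(z_t−z̄)(z_{t+3}−z̄) = (-19.3594) + (-109.6094) + (-14.6094) + (-0.9844) + (-37.7344) = -182.2969
Denominator Σ(z_t−z̄)² = 447.8750
r_3 = -182.2969 / 447.8750 = -0.407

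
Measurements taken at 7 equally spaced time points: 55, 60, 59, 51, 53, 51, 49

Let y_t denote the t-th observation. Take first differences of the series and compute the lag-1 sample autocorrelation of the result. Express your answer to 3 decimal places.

-0.240

First differences Δy: 5, -1, -8, 2, -2, -2
Mean of differences = -1.0000
Numerator Σ(Δy_t−Δȳ)(Δy_{t+1}−Δȳ) = -23.0000
Denominator Σ(Δy_t−Δȳ)² = 96.0000
r_1(Δy) = -23.0000 / 96.0000 = -0.240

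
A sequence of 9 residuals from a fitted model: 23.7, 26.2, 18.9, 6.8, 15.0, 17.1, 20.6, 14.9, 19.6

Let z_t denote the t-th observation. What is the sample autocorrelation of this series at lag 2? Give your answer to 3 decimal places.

-0.311

Mean z̄ = (23.7 + 26.2 + 18.9 + 6.8 + 15.0 + 17.1 + 20.6 + 14.9 + 19.6)/9 = 18.0889
Numerator Σ_{t=1}^{7}(z_t−z̄)(z_{t+2}−z̄) = -79.1647
Denominator Σ(z_t−z̄)² = 254.6489
r_2 = -79.1647 / 254.6489 = -0.311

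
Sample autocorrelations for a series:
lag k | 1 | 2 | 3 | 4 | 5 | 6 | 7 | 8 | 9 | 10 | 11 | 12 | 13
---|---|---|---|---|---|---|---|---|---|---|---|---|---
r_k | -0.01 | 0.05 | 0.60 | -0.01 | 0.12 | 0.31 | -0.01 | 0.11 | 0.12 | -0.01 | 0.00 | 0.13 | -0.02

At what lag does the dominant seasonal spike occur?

3

The largest autocorrelation is r_3 = 0.60, with a weaker echo at lag 6 (0.31); the remaining lags stay at or below 0.13.
The dominant spike at lag 3 indicates a seasonal period of 3.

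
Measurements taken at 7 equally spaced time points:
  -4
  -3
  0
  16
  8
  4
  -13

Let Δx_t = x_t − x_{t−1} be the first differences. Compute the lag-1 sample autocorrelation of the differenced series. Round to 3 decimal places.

0.050

First differences Δx: 1, 3, 16, -8, -4, -17
Mean of differences = -1.5000
Numerator Σ(Δx_t−Δx̄)(Δx_{t+1}−Δx̄) = 31.2500
Denominator Σ(Δx_t−Δx̄)² = 621.5000
r_1(Δx) = 31.2500 / 621.5000 = 0.050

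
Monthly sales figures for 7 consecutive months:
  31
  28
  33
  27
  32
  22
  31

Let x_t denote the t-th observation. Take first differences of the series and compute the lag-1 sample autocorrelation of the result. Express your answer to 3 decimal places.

-0.779

First differences Δx: -3, 5, -6, 5, -10, 9
Mean of differences = 0.0000
Numerator Σ(Δx_t−Δx̄)(Δx_{t+1}−Δx̄) = -215.0000
Denominator Σ(Δx_t−Δx̄)² = 276.0000
r_1(Δx) = -215.0000 / 276.0000 = -0.779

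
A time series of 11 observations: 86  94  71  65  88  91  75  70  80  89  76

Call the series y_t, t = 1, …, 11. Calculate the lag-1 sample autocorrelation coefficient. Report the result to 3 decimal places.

Mean ȳ = (86 + 94 + 71 + 65 + 88 + 91 + 75 + 70 + 80 + 89 + 76)/11 = 80.4545
Numerator Σ_{t=1}^{10}(y_t−ȳ)(y_{t+1}−ȳ) = 18.4298
Denominator Σ(y_t−ȳ)² = 942.7273
r_1 = 18.4298 / 942.7273 = 0.020

0.020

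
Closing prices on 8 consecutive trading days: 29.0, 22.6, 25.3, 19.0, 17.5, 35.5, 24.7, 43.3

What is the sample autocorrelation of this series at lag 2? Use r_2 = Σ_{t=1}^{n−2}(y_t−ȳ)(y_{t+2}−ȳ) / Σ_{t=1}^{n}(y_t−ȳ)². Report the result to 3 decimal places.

0.270

Mean ȳ = (29.0 + 22.6 + 25.3 + 19.0 + 17.5 + 35.5 + 24.7 + 43.3)/8 = 27.1125
Deviations from mean: 1.8875, -4.5125, -1.8125, -8.1125, -9.6125, 8.3875, -2.4125, 16.1875
Σ(y_t−ȳ)(y_{t+2}−ȳ) = (-3.4211) + (36.6077) + (17.4227) + (-68.0436) + (23.1902) + (135.7727) = 141.5284
Denominator Σ(y_t−ȳ)² = 523.6288
r_2 = 141.5284 / 523.6288 = 0.270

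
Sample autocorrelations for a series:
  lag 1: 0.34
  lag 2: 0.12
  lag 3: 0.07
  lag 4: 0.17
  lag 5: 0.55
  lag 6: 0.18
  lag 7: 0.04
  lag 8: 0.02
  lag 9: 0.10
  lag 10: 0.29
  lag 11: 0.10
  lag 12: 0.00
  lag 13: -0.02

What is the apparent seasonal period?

5

The largest autocorrelation is r_5 = 0.55; the remaining lags stay at or below 0.34. The elevated value at lag 1 (0.34), dropping to 0.12 at lag 2, reflects decaying short-term dependence rather than seasonality.
The dominant spike at lag 5 indicates a seasonal period of 5.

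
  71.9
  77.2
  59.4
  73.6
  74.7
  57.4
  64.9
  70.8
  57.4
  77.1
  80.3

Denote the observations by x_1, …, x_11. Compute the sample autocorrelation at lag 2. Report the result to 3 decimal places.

Mean x̄ = (71.9 + 77.2 + 59.4 + 73.6 + 74.7 + 57.4 + 64.9 + 70.8 + 57.4 + 77.1 + 80.3)/11 = 69.5182
Numerator Σ_{t=1}^{9}(x_t−x̄)(x_{t+2}−x̄) = -199.0761
Denominator Σ(x_t−x̄)² = 700.9764
r_2 = -199.0761 / 700.9764 = -0.284

-0.284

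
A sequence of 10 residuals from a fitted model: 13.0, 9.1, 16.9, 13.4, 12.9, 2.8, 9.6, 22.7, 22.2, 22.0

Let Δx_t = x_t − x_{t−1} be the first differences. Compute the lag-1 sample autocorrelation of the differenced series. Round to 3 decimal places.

First differences Δx: -3.9, 7.8, -3.5, -0.5, -10.1, 6.8, 13.1, -0.5, -0.2
Mean of differences = 1.0000
Numerator Σ(Δx_t−Δx̄)(Δx_{t+1}−Δx̄) = -51.0700
Denominator Σ(Δx_t−Δx̄)² = 399.7000
r_1(Δx) = -51.0700 / 399.7000 = -0.128

-0.128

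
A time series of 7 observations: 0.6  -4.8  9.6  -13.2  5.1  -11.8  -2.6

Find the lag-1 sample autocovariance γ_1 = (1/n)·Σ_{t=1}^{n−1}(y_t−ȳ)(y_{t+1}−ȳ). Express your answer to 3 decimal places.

-45.051

Mean ȳ = (0.6 − 4.8 + 9.6 − 13.2 + 5.1 − 11.8 − 2.6)/7 = -2.4429
Σ_{t=1}^{6}(y_t−ȳ)(y_{t+1}−ȳ) = -315.3547
γ_1 = -315.3547 / 7 = -45.051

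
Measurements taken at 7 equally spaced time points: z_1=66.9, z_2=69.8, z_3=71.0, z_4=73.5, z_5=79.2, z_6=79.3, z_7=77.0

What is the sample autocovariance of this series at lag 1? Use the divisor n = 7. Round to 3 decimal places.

Mean z̄ = (66.9 + 69.8 + 71.0 + 73.5 + 79.2 + 79.3 + 77.0)/7 = 73.8143
Σ_{t=1}^{6}(z_t−z̄)(z_{t+1}−z̄) = 85.2655
γ_1 = 85.2655 / 7 = 12.181

12.181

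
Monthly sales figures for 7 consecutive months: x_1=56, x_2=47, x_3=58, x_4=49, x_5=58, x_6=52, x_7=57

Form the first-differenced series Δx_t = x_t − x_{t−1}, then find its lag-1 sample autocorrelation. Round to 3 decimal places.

-0.856

First differences Δx: -9, 11, -9, 9, -6, 5
Mean of differences = 0.1667
Numerator Σ(Δx_t−Δx̄)(Δx_{t+1}−Δx̄) = -363.8611
Denominator Σ(Δx_t−Δx̄)² = 424.8333
r_1(Δx) = -363.8611 / 424.8333 = -0.856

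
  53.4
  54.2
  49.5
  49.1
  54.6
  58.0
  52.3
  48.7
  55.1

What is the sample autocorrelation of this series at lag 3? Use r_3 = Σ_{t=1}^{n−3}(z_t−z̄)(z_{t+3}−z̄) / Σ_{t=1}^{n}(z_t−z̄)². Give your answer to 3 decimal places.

Mean z̄ = (53.4 + 54.2 + 49.5 + 49.1 + 54.6 + 58.0 + 52.3 + 48.7 + 55.1)/9 = 52.7667
Σ(z_t−z̄)(z_{t+3}−z̄) = (-2.3222) + (2.6278) + (-17.0956) + (1.7111) + (-7.4556) + (12.2111) = -10.3233
Denominator Σ(z_t−z̄)² = 79.5200
r_3 = -10.3233 / 79.5200 = -0.130

-0.130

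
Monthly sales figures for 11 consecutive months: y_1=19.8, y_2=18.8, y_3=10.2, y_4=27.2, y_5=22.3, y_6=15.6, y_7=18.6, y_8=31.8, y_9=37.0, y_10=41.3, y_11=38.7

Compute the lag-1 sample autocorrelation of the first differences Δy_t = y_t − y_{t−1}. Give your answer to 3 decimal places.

First differences Δy: -1.0, -8.6, 17.0, -4.9, -6.7, 3.0, 13.2, 5.2, 4.3, -2.6
Mean of differences = 1.8900
Numerator Σ(Δy_t−Δȳ)(Δy_{t+1}−Δȳ) = -134.8471
Denominator Σ(Δy_t−Δȳ)² = 632.6690
r_1(Δy) = -134.8471 / 632.6690 = -0.213

-0.213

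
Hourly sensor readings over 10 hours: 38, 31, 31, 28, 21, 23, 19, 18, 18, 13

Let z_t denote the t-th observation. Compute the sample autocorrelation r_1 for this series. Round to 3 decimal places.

Mean z̄ = (38 + 31 + 31 + 28 + 21 + 23 + 19 + 18 + 18 + 13)/10 = 24.0000
Numerator Σ_{t=1}^{9}(z_t−z̄)(z_{t+1}−z̄) = 303.0000
Denominator Σ(z_t−z̄)² = 538.0000
r_1 = 303.0000 / 538.0000 = 0.563

0.563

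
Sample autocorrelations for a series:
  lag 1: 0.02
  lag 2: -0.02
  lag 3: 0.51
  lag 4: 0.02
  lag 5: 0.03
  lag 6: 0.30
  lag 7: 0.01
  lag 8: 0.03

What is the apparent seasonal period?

3

The largest autocorrelation is r_3 = 0.51, with a weaker echo at lag 6 (0.30); the remaining lags stay at or below 0.03.
The dominant spike at lag 3 indicates a seasonal period of 3.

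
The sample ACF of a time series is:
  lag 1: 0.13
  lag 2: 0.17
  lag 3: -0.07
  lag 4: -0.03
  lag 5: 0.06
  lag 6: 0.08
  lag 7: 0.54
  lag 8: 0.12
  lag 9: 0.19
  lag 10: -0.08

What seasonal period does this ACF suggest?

7

The largest autocorrelation is r_7 = 0.54; the remaining lags stay at or below 0.19.
The dominant spike at lag 7 indicates a seasonal period of 7.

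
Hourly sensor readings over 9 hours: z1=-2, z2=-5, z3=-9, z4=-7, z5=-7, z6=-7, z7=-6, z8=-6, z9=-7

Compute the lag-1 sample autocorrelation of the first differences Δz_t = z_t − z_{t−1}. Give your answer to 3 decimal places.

First differences Δz: -3, -4, 2, 0, 0, 1, 0, -1
Mean of differences = -0.6250
Numerator Σ(Δz_t−Δz̄)(Δz_{t+1}−Δz̄) = 2.9844
Denominator Σ(Δz_t−Δz̄)² = 27.8750
r_1(Δz) = 2.9844 / 27.8750 = 0.107

0.107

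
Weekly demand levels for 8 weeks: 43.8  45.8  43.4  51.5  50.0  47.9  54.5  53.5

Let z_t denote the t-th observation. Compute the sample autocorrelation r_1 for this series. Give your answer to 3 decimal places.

0.318

Mean z̄ = (43.8 + 45.8 + 43.4 + 51.5 + 50.0 + 47.9 + 54.5 + 53.5)/8 = 48.8000
Deviations from mean: -5.0000, -3.0000, -5.4000, 2.7000, 1.2000, -0.9000, 5.7000, 4.7000
Σ(z_t−z̄)(z_{t+1}−z̄) = (15.0000) + (16.2000) + (-14.5800) + (3.2400) + (-1.0800) + (-5.1300) + (26.7900) = 40.4400
Denominator Σ(z_t−z̄)² = 127.2800
r_1 = 40.4400 / 127.2800 = 0.318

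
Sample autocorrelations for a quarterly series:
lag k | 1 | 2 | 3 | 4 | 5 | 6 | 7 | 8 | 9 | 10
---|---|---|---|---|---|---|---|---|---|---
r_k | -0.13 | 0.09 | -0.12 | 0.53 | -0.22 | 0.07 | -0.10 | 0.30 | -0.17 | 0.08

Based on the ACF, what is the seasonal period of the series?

The largest autocorrelation is r_4 = 0.53, with a weaker echo at lag 8 (0.30); the remaining lags stay at or below 0.09.
The dominant spike at lag 4 indicates a seasonal period of 4.

4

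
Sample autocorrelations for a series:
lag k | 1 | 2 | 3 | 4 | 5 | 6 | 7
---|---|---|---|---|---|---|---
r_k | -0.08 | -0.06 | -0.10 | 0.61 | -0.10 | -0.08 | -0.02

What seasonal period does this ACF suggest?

The largest autocorrelation is r_4 = 0.61; the remaining lags stay at or below -0.02.
The dominant spike at lag 4 indicates a seasonal period of 4.

4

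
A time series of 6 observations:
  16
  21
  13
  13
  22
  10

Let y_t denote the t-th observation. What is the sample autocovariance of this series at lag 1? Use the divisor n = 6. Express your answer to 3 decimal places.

Mean ȳ = (16 + 21 + 13 + 13 + 22 + 10)/6 = 15.8333
Deviations: 0.1667, 5.1667, -2.8333, -2.8333, 6.1667, -5.8333
Σ_{t=1}^{5}(y_t−ȳ)(y_{t+1}−ȳ) = -59.1944
γ_1 = -59.1944 / 6 = -9.866

-9.866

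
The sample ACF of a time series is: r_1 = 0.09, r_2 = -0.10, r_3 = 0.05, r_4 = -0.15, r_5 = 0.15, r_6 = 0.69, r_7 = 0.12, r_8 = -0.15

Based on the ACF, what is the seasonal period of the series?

The largest autocorrelation is r_6 = 0.69; the remaining lags stay at or below 0.15.
The dominant spike at lag 6 indicates a seasonal period of 6.

6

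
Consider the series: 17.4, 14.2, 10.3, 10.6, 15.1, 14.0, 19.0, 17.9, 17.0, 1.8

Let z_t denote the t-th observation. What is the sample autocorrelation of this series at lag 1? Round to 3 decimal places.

0.021

Mean z̄ = (17.4 + 14.2 + 10.3 + 10.6 + 15.1 + 14.0 + 19.0 + 17.9 + 17.0 + 1.8)/10 = 13.7300
Numerator Σ_{t=1}^{9}(z_t−z̄)(z_{t+1}−z̄) = 4.9541
Denominator Σ(z_t−z̄)² = 235.3810
r_1 = 4.9541 / 235.3810 = 0.021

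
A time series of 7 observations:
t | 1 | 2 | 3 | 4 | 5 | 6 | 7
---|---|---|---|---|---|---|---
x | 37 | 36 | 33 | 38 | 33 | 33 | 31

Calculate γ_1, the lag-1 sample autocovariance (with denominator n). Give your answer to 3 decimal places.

Mean x̄ = (37 + 36 + 33 + 38 + 33 + 33 + 31)/7 = 34.4286
Deviations: 2.5714, 1.5714, -1.4286, 3.5714, -1.4286, -1.4286, -3.4286
Σ_{t=1}^{6}(x_t−x̄)(x_{t+1}−x̄) = -1.4694
γ_1 = -1.4694 / 7 = -0.210

-0.210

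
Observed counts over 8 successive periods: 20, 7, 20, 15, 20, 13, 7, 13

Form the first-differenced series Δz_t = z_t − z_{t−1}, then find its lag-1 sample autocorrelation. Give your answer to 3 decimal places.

First differences Δz: -13, 13, -5, 5, -7, -6, 6
Mean of differences = -1.0000
Numerator Σ(Δz_t−Δz̄)(Δz_{t+1}−Δz̄) = -289.0000
Denominator Σ(Δz_t−Δz̄)² = 502.0000
r_1(Δz) = -289.0000 / 502.0000 = -0.576

-0.576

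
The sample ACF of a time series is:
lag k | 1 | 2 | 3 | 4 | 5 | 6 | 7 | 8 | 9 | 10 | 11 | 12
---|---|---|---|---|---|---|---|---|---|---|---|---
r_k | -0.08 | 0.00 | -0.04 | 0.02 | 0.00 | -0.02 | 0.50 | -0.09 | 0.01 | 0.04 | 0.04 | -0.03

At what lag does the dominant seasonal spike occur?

7

The largest autocorrelation is r_7 = 0.50; the remaining lags stay at or below 0.04.
The dominant spike at lag 7 indicates a seasonal period of 7.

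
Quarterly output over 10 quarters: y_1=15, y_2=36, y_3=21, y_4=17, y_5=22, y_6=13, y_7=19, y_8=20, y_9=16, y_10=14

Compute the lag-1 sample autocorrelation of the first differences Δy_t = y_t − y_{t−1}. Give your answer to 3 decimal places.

-0.433

First differences Δy: 21, -15, -4, 5, -9, 6, 1, -4, -2
Mean of differences = -0.1111
Numerator Σ(Δy_t−Δȳ)(Δy_{t+1}−Δȳ) = -366.2346
Denominator Σ(Δy_t−Δȳ)² = 844.8889
r_1(Δy) = -366.2346 / 844.8889 = -0.433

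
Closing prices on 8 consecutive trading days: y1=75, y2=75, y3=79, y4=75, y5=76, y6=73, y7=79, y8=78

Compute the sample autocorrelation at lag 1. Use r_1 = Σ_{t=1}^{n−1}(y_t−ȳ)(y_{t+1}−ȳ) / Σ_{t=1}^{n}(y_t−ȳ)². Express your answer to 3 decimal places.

Mean ȳ = (75 + 75 + 79 + 75 + 76 + 73 + 79 + 78)/8 = 76.2500
Deviations from mean: -1.2500, -1.2500, 2.7500, -1.2500, -0.2500, -3.2500, 2.7500, 1.7500
Numerator Σ_{t=1}^{7}(y_t−ȳ)(y_{t+1}−ȳ) = -8.3125
Denominator Σ(y_t−ȳ)² = 33.5000
r_1 = -8.3125 / 33.5000 = -0.248

-0.248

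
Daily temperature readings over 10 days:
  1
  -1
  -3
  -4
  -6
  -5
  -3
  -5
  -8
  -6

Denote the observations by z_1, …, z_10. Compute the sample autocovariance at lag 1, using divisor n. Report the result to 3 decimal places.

Mean z̄ = (1 − 1 − 3 − 4 − 6 − 5 − 3 − 5 − 8 − 6)/10 = -4.0000
Σ_{t=1}^{9}(z_t−z̄)(z_{t+1}−z̄) = 30.0000
γ_1 = 30.0000 / 10 = 3.000

3.000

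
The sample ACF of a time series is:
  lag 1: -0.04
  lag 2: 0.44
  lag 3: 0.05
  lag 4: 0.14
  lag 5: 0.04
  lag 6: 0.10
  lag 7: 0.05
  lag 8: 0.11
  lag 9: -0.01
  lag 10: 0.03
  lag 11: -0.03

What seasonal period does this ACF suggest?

2

The largest autocorrelation is r_2 = 0.44; the remaining lags stay at or below 0.14.
The dominant spike at lag 2 indicates a seasonal period of 2.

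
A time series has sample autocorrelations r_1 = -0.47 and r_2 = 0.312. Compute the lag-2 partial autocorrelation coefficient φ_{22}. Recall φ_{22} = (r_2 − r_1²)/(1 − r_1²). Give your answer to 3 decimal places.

0.117

φ_{22} = (r_2 − r_1²) / (1 − r_1²)
r_1² = (-0.47)² = 0.2209
Numerator = 0.312 − 0.2209 = 0.0911; denominator = 1 − 0.2209 = 0.7791
φ_{22} = 0.0911 / 0.7791 = 0.117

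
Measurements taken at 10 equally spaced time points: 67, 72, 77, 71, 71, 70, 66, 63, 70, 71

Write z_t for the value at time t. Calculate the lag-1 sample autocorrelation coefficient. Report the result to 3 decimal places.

0.339

Mean z̄ = (67 + 72 + 77 + 71 + 71 + 70 + 66 + 63 + 70 + 71)/10 = 69.8000
Numerator Σ_{t=1}^{9}(z_t−z̄)(z_{t+1}−z̄) = 43.9600
Denominator Σ(z_t−z̄)² = 129.6000
r_1 = 43.9600 / 129.6000 = 0.339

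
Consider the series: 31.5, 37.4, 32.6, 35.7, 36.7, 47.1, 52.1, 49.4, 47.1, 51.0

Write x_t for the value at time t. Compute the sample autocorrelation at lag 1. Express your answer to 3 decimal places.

0.636

Mean x̄ = (31.5 + 37.4 + 32.6 + 35.7 + 36.7 + 47.1 + 52.1 + 49.4 + 47.1 + 51.0)/10 = 42.0600
Numerator Σ_{t=1}^{9}(x_t−x̄)(x_{t+1}−x̄) = 366.8804
Denominator Σ(x_t−x̄)² = 577.3040
r_1 = 366.8804 / 577.3040 = 0.636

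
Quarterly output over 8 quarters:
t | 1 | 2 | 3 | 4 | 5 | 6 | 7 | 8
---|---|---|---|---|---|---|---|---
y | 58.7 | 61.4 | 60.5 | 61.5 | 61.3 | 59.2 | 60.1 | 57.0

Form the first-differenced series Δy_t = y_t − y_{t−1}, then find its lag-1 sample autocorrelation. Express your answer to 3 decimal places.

First differences Δy: 2.7, -0.9, 1.0, -0.2, -2.1, 0.9, -3.1
Mean of differences = -0.2429
Numerator Σ(Δy_t−Δȳ)(Δy_{t+1}−Δȳ) = -8.1647
Denominator Σ(Δy_t−Δȳ)² = 23.5571
r_1(Δy) = -8.1647 / 23.5571 = -0.347

-0.347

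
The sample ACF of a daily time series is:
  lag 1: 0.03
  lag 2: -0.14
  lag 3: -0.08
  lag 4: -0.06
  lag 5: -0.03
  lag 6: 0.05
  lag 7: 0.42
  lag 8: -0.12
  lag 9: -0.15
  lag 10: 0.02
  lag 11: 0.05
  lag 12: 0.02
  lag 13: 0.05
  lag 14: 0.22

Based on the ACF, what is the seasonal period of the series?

7

The largest autocorrelation is r_7 = 0.42, with a weaker echo at lag 14 (0.22); the remaining lags stay at or below 0.05.
The dominant spike at lag 7 indicates a seasonal period of 7.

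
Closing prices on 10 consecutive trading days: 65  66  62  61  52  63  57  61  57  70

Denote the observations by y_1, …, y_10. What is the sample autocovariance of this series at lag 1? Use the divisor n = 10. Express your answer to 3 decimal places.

-3.356

Mean ȳ = (65 + 66 + 62 + 61 + 52 + 63 + 57 + 61 + 57 + 70)/10 = 61.4000
Σ_{t=1}^{9}(y_t−ȳ)(y_{t+1}−ȳ) = -33.5600
γ_1 = -33.5600 / 10 = -3.356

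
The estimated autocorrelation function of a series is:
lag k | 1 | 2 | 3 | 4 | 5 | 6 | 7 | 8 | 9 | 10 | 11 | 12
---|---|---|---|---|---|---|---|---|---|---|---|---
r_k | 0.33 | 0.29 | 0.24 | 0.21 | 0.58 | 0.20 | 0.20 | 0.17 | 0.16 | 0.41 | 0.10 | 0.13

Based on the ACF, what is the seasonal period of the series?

The largest autocorrelation is r_5 = 0.58, with a weaker echo at lag 10 (0.41); the remaining lags stay at or below 0.33. The elevated value at lag 1 (0.33), dropping to 0.29 at lag 2, reflects decaying short-term dependence rather than seasonality.
The dominant spike at lag 5 indicates a seasonal period of 5.

5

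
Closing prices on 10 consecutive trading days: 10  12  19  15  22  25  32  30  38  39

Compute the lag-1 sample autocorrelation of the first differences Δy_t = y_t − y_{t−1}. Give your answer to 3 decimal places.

-0.766

First differences Δy: 2, 7, -4, 7, 3, 7, -2, 8, 1
Mean of differences = 3.2222
Numerator Σ(Δy_t−Δȳ)(Δy_{t+1}−Δȳ) = -116.1605
Denominator Σ(Δy_t−Δȳ)² = 151.5556
r_1(Δy) = -116.1605 / 151.5556 = -0.766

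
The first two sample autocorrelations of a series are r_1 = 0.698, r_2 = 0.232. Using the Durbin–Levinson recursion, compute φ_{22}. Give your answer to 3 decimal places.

φ_{22} = (r_2 − r_1²) / (1 − r_1²)
r_1² = (0.698)² = 0.487204
Numerator = 0.232 − 0.4872 = -0.2552; denominator = 1 − 0.4872 = 0.5128
φ_{22} = -0.2552 / 0.5128 = -0.498

-0.498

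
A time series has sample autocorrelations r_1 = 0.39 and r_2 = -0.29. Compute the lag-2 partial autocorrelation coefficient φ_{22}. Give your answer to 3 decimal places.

-0.521

φ_{22} = (r_2 − r_1²) / (1 − r_1²)
r_1² = (0.39)² = 0.1521
Numerator = -0.29 − 0.1521 = -0.4421; denominator = 1 − 0.1521 = 0.8479
φ_{22} = -0.4421 / 0.8479 = -0.521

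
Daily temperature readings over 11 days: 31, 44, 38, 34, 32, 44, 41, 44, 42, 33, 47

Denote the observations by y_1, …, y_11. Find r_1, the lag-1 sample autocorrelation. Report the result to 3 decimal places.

-0.217

Mean ȳ = (31 + 44 + 38 + 34 + 32 + 44 + 41 + 44 + 42 + 33 + 47)/11 = 39.0909
Numerator Σ_{t=1}^{10}(y_t−ȳ)(y_{t+1}−ȳ) = -71.0992
Denominator Σ(y_t−ȳ)² = 326.9091
r_1 = -71.0992 / 326.9091 = -0.217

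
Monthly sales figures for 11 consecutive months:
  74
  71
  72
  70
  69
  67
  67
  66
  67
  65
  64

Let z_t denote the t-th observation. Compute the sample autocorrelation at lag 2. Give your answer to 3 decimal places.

Mean z̄ = (74 + 71 + 72 + 70 + 69 + 67 + 67 + 66 + 67 + 65 + 64)/11 = 68.3636
Numerator Σ_{t=1}^{9}(z_t−z̄)(z_{t+2}−z̄) = 43.0083
Denominator Σ(z_t−z̄)² = 96.5455
r_2 = 43.0083 / 96.5455 = 0.445

0.445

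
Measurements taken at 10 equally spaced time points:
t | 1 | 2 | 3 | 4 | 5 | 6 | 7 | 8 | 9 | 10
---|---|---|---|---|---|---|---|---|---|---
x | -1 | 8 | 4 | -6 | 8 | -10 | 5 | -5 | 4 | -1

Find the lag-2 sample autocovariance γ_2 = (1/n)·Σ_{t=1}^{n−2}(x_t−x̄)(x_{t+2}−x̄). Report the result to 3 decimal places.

Mean x̄ = (-1 + 8 + 4 − 6 + 8 − 10 + 5 − 5 + 4 − 1)/10 = 0.6000
Σ_{t=1}^{8}(x_t−x̄)(x_{t+2}−x̄) = 156.6800
γ_2 = 156.6800 / 10 = 15.668

15.668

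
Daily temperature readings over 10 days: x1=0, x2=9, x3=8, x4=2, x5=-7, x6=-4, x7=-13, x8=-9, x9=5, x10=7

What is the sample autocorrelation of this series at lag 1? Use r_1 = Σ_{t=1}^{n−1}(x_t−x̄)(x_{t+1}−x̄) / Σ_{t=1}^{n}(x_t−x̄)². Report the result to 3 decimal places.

0.482

Mean x̄ = (0 + 9 + 8 + 2 − 7 − 4 − 13 − 9 + 5 + 7)/10 = -0.2000
Numerator Σ_{t=1}^{9}(x_t−x̄)(x_{t+1}−x̄) = 259.1600
Denominator Σ(x_t−x̄)² = 537.6000
r_1 = 259.1600 / 537.6000 = 0.482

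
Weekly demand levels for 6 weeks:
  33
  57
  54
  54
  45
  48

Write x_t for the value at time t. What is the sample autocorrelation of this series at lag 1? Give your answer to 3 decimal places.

-0.187

Mean x̄ = (33 + 57 + 54 + 54 + 45 + 48)/6 = 48.5000
Deviations from mean: -15.5000, 8.5000, 5.5000, 5.5000, -3.5000, -0.5000
Numerator Σ_{t=1}^{5}(x_t−x̄)(x_{t+1}−x̄) = -72.2500
Denominator Σ(x_t−x̄)² = 385.5000
r_1 = -72.2500 / 385.5000 = -0.187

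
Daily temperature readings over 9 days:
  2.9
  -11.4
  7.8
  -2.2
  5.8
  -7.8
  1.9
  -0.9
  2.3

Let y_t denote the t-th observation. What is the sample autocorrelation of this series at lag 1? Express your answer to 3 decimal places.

Mean ȳ = (2.9 − 11.4 + 7.8 − 2.2 + 5.8 − 7.8 + 1.9 − 0.9 + 2.3)/9 = -0.1778
Numerator Σ_{t=1}^{8}(y_t−ȳ)(y_{t+1}−ȳ) = -216.9805
Denominator Σ(y_t−ȳ)² = 307.9556
r_1 = -216.9805 / 307.9556 = -0.705

-0.705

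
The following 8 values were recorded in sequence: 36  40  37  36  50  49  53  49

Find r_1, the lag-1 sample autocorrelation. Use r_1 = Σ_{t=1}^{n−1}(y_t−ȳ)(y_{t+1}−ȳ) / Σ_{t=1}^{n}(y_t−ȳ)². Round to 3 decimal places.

0.523

Mean ȳ = (36 + 40 + 37 + 36 + 50 + 49 + 53 + 49)/8 = 43.7500
Deviations from mean: -7.7500, -3.7500, -6.7500, -7.7500, 6.2500, 5.2500, 9.2500, 5.2500
Numerator Σ_{t=1}^{7}(y_t−ȳ)(y_{t+1}−ȳ) = 188.1875
Denominator Σ(y_t−ȳ)² = 359.5000
r_1 = 188.1875 / 359.5000 = 0.523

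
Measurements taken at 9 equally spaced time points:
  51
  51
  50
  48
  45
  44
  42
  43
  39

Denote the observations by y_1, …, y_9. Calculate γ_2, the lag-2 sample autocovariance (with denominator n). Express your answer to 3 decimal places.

Mean ȳ = (51 + 51 + 50 + 48 + 45 + 44 + 42 + 43 + 39)/9 = 45.8889
Σ_{t=1}^{7}(y_t−ȳ)(y_{t+2}−ȳ) = 59.8642
γ_2 = 59.8642 / 9 = 6.652

6.652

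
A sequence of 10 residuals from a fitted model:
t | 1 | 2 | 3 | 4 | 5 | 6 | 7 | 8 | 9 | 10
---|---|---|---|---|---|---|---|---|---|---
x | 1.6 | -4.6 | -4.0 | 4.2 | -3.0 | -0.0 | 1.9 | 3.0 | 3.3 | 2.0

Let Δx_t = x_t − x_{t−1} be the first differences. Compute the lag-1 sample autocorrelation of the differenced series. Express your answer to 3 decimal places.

-0.415

First differences Δx: -6.2, 0.6, 8.2, -7.2, 3.0, 1.9, 1.1, 0.3, -1.3
Mean of differences = 0.0444
Numerator Σ(Δx_t−Δx̄)(Δx_{t+1}−Δx̄) = -72.0631
Denominator Σ(Δx_t−Δx̄)² = 173.4622
r_1(Δx) = -72.0631 / 173.4622 = -0.415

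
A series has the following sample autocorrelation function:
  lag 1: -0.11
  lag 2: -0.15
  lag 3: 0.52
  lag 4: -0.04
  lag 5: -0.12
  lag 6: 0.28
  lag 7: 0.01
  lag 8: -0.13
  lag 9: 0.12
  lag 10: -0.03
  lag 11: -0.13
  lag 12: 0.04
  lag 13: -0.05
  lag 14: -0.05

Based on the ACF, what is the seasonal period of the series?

The largest autocorrelation is r_3 = 0.52, with a weaker echo at lag 6 (0.28); the remaining lags stay at or below 0.12.
The dominant spike at lag 3 indicates a seasonal period of 3.

3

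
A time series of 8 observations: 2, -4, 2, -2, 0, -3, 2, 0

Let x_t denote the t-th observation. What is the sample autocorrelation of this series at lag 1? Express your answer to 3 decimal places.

Mean x̄ = (2 − 4 + 2 − 2 + 0 − 3 + 2 + 0)/8 = -0.3750
Deviations from mean: 2.3750, -3.6250, 2.3750, -1.6250, 0.3750, -2.6250, 2.3750, 0.3750
Σ(x_t−x̄)(x_{t+1}−x̄) = (-8.6094) + (-8.6094) + (-3.8594) + (-0.6094) + (-0.9844) + (-6.2344) + (0.8906) = -28.0156
Denominator Σ(x_t−x̄)² = 39.8750
r_1 = -28.0156 / 39.8750 = -0.703

-0.703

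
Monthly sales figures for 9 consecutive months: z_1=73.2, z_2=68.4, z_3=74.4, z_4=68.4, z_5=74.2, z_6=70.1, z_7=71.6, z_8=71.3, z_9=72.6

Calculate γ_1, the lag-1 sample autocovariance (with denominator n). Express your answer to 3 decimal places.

-3.958

Mean z̄ = (73.2 + 68.4 + 74.4 + 68.4 + 74.2 + 70.1 + 71.6 + 71.3 + 72.6)/9 = 71.5778
Σ_{t=1}^{8}(z_t−z̄)(z_{t+1}−z̄) = -35.6227
γ_1 = -35.6227 / 9 = -3.958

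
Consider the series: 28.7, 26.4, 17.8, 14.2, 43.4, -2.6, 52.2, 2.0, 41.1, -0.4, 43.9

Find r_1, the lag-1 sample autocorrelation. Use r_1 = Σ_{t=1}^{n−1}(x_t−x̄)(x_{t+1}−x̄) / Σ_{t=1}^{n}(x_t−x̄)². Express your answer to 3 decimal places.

Mean x̄ = (28.7 + 26.4 + 17.8 + 14.2 + 43.4 − 2.6 + 52.2 + 2.0 + 41.1 − 0.4 + 43.9)/11 = 24.2455
Numerator Σ_{t=1}^{10}(x_t−x̄)(x_{t+1}−x̄) = -3293.2048
Denominator Σ(x_t−x̄)² = 3808.6073
r_1 = -3293.2048 / 3808.6073 = -0.865

-0.865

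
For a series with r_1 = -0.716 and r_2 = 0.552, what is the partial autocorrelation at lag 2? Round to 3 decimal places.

φ_{22} = (r_2 − r_1²) / (1 − r_1²)
r_1² = (-0.716)² = 0.512656
Numerator = 0.552 − 0.5127 = 0.0393; denominator = 1 − 0.5127 = 0.4873
φ_{22} = 0.0393 / 0.4873 = 0.081

0.081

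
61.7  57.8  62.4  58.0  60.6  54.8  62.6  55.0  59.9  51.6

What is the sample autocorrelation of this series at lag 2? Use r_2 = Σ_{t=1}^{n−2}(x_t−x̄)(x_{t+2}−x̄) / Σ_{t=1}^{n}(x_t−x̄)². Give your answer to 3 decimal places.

0.606

Mean x̄ = (61.7 + 57.8 + 62.4 + 58.0 + 60.6 + 54.8 + 62.6 + 55.0 + 59.9 + 51.6)/10 = 58.4400
Numerator Σ_{t=1}^{8}(x_t−x̄)(x_{t+2}−x̄) = 74.4568
Denominator Σ(x_t−x̄)² = 122.8840
r_2 = 74.4568 / 122.8840 = 0.606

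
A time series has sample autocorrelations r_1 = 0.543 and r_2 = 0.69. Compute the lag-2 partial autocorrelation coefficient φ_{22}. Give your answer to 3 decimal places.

0.560

φ_{22} = (r_2 − r_1²) / (1 − r_1²)
r_1² = (0.543)² = 0.294849
Numerator = 0.69 − 0.2948 = 0.3952; denominator = 1 − 0.2948 = 0.7052
φ_{22} = 0.3952 / 0.7052 = 0.560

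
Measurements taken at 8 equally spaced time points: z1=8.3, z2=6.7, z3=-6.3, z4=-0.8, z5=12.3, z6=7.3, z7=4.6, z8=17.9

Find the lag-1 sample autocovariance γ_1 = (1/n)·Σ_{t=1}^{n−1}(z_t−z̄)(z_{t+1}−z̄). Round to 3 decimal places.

Mean z̄ = (8.3 + 6.7 − 6.3 − 0.8 + 12.3 + 7.3 + 4.6 + 17.9)/8 = 6.2500
Σ_{t=1}^{7}(z_t−z̄)(z_{t+1}−z̄) = 26.4975
γ_1 = 26.4975 / 8 = 3.312

3.312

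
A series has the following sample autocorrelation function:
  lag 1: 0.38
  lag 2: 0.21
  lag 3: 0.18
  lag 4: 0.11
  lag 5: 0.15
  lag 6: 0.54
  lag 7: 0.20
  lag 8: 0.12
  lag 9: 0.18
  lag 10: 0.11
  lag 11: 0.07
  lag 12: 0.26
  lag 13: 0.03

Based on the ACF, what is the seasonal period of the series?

The largest autocorrelation is r_6 = 0.54; the remaining lags stay at or below 0.38. The elevated value at lag 1 (0.38), dropping to 0.21 at lag 2, reflects decaying short-term dependence rather than seasonality.
The dominant spike at lag 6 indicates a seasonal period of 6.

6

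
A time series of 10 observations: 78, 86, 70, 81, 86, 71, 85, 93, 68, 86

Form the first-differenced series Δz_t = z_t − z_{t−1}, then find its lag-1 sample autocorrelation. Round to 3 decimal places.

First differences Δz: 8, -16, 11, 5, -15, 14, 8, -25, 18
Mean of differences = 0.8889
Numerator Σ(Δz_t−Δz̄)(Δz_{t+1}−Δz̄) = -1056.7901
Denominator Σ(Δz_t−Δz̄)² = 1892.8889
r_1(Δz) = -1056.7901 / 1892.8889 = -0.558

-0.558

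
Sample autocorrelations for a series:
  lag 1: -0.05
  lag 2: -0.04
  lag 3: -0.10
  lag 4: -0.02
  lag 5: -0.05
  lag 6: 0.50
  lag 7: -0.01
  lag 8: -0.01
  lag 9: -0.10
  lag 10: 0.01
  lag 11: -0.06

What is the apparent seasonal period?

6

The largest autocorrelation is r_6 = 0.50; the remaining lags stay at or below 0.01.
The dominant spike at lag 6 indicates a seasonal period of 6.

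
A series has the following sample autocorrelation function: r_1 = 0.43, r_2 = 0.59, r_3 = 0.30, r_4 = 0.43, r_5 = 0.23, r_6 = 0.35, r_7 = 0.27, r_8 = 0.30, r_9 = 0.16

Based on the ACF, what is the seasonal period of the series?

The largest autocorrelation is r_2 = 0.59; the remaining lags stay at or below 0.43.
The dominant spike at lag 2 indicates a seasonal period of 2.

2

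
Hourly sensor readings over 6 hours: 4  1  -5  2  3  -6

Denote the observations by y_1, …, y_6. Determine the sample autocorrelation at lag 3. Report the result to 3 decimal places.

Mean ȳ = (4 + 1 − 5 + 2 + 3 − 6)/6 = -0.1667
Numerator Σ_{t=1}^{3}(y_t−ȳ)(y_{t+3}−ȳ) = 40.9167
Denominator Σ(y_t−ȳ)² = 90.8333
r_3 = 40.9167 / 90.8333 = 0.450

0.450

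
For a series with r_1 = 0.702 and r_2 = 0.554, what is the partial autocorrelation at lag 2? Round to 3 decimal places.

φ_{22} = (r_2 − r_1²) / (1 − r_1²)
r_1² = (0.702)² = 0.492804
Numerator = 0.554 − 0.4928 = 0.0612; denominator = 1 − 0.4928 = 0.5072
φ_{22} = 0.0612 / 0.5072 = 0.121

0.121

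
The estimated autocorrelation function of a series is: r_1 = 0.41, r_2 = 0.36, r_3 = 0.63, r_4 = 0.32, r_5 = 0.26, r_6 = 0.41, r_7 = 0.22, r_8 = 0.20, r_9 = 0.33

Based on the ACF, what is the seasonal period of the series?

The largest autocorrelation is r_3 = 0.63; the remaining lags stay at or below 0.41. The elevated value at lag 1 (0.41), dropping to 0.36 at lag 2, reflects decaying short-term dependence rather than seasonality.
The dominant spike at lag 3 indicates a seasonal period of 3.

3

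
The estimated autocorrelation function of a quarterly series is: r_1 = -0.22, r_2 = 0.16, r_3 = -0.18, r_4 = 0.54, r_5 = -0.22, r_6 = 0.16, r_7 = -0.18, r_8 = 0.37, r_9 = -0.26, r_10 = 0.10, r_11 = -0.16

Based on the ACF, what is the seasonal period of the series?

The largest autocorrelation is r_4 = 0.54, with a weaker echo at lag 8 (0.37); the remaining lags stay at or below 0.16.
The dominant spike at lag 4 indicates a seasonal period of 4.

4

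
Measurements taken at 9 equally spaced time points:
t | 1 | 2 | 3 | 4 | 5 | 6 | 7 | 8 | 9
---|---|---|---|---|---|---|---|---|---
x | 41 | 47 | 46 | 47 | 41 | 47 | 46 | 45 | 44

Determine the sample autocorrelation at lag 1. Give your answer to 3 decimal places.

-0.375

Mean x̄ = (41 + 47 + 46 + 47 + 41 + 47 + 46 + 45 + 44)/9 = 44.8889
Numerator Σ_{t=1}^{8}(x_t−x̄)(x_{t+1}−x̄) = -17.5679
Denominator Σ(x_t−x̄)² = 46.8889
r_1 = -17.5679 / 46.8889 = -0.375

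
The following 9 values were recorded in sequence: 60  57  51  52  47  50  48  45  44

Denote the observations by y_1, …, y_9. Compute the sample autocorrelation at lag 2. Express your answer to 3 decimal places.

0.175

Mean ȳ = (60 + 57 + 51 + 52 + 47 + 50 + 48 + 45 + 44)/9 = 50.4444
Σ(y_t−ȳ)(y_{t+2}−ȳ) = (5.3086) + (10.1975) + (-1.9136) + (-0.6914) + (8.4198) + (2.4198) + (15.7531) = 39.4938
Denominator Σ(y_t−ȳ)² = 226.2222
r_2 = 39.4938 / 226.2222 = 0.175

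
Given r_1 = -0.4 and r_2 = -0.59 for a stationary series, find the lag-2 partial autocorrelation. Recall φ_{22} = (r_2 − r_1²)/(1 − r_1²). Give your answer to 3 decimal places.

-0.893

φ_{22} = (r_2 − r_1²) / (1 − r_1²)
r_1² = (-0.4)² = 0.16
Numerator = -0.59 − 0.1600 = -0.7500; denominator = 1 − 0.1600 = 0.8400
φ_{22} = -0.7500 / 0.8400 = -0.893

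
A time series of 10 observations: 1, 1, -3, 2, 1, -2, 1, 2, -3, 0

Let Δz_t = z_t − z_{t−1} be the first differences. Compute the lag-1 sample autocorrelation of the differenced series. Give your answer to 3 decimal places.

First differences Δz: 0, -4, 5, -1, -3, 3, 1, -5, 3
Mean of differences = -0.1111
Numerator Σ(Δz_t−Δz̄)(Δz_{t+1}−Δz̄) = -48.4568
Denominator Σ(Δz_t−Δz̄)² = 94.8889
r_1(Δz) = -48.4568 / 94.8889 = -0.511

-0.511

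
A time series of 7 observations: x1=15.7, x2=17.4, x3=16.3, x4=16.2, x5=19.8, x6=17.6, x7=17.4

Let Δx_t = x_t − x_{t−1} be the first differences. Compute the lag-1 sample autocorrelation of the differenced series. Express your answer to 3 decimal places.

First differences Δx: 1.7, -1.1, -0.1, 3.6, -2.2, -0.2
Mean of differences = 0.2833
Numerator Σ(Δx_t−Δx̄)(Δx_{t+1}−Δx̄) = -9.7369
Denominator Σ(Δx_t−Δx̄)² = 21.4683
r_1(Δx) = -9.7369 / 21.4683 = -0.454

-0.454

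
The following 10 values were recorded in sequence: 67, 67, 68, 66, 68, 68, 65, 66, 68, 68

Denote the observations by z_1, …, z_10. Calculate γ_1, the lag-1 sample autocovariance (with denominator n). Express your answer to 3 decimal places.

-0.101

Mean z̄ = (67 + 67 + 68 + 66 + 68 + 68 + 65 + 66 + 68 + 68)/10 = 67.1000
Σ_{t=1}^{9}(z_t−z̄)(z_{t+1}−z̄) = -1.0100
γ_1 = -1.0100 / 10 = -0.101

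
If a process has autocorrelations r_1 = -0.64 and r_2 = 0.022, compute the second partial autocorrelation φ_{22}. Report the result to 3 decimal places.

-0.657

φ_{22} = (r_2 − r_1²) / (1 − r_1²)
r_1² = (-0.64)² = 0.4096
Numerator = 0.022 − 0.4096 = -0.3876; denominator = 1 − 0.4096 = 0.5904
φ_{22} = -0.3876 / 0.5904 = -0.657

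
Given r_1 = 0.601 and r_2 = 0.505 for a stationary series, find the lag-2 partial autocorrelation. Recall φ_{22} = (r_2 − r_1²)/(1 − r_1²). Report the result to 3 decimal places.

φ_{22} = (r_2 − r_1²) / (1 − r_1²)
r_1² = (0.601)² = 0.361201
Numerator = 0.505 − 0.3612 = 0.1438; denominator = 1 − 0.3612 = 0.6388
φ_{22} = 0.1438 / 0.6388 = 0.225

0.225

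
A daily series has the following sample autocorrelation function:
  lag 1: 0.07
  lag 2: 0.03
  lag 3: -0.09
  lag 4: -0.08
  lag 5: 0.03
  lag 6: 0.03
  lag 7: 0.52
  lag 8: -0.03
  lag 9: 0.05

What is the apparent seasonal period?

7

The largest autocorrelation is r_7 = 0.52; the remaining lags stay at or below 0.07.
The dominant spike at lag 7 indicates a seasonal period of 7.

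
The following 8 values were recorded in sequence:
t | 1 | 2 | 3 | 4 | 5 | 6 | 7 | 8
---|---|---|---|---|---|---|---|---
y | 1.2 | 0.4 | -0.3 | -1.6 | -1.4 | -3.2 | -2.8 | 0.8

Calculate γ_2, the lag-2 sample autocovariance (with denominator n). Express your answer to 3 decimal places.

-0.149

Mean ȳ = (1.2 + 0.4 − 0.3 − 1.6 − 1.4 − 3.2 − 2.8 + 0.8)/8 = -0.8625
Σ_{t=1}^{6}(y_t−ȳ)(y_{t+2}−ȳ) = -1.1941
γ_2 = -1.1941 / 8 = -0.149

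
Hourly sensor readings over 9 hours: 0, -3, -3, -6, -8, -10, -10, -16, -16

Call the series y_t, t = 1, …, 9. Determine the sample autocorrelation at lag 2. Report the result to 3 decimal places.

0.307

Mean ȳ = (0 − 3 − 3 − 6 − 8 − 10 − 10 − 16 − 16)/9 = -8.0000
Numerator Σ_{t=1}^{7}(y_t−ȳ)(y_{t+2}−ȳ) = 78.0000
Denominator Σ(y_t−ȳ)² = 254.0000
r_2 = 78.0000 / 254.0000 = 0.307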